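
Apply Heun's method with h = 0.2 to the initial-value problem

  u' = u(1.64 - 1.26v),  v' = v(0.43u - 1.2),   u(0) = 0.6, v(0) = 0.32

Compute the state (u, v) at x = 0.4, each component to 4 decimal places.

1.0058, 0.2266

Heun on (u,v): k1 = f(x_n, state_n); k2 = f(x_n + h, state_n + h·k1); state_{n+1} = state_n + (h/2)·(k1 + k2).
0.000000: (0.600000, 0.320000)
  k1 = (0.742080, -0.301440)
  predictor → (0.748416, 0.259712)
  k2 = (0.982493, -0.228074)
  → (0.772457, 0.267049)
0.200000: (0.772457, 0.267049)
  k1 = (1.006913, -0.231756)
  predictor → (0.973840, 0.220697)
  k2 = (1.326293, -0.172420)
  → (1.005778, 0.226631)
(u(0.4), v(0.4)) ≈ (1.0058, 0.2266)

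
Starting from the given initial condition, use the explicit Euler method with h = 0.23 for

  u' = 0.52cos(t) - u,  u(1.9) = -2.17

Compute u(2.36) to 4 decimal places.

Euler: u_{n+1} = u_n + h·f(t_n, u_n).
t=1.900000, u=-2.170000: f=2.001889 → u ← -2.170000 + 0.23·2.001889 = -1.709565
t=2.130000, u=-1.709565: f=1.433700 → u ← -1.709565 + 0.23·1.433700 = -1.379815
u(2.36) ≈ -1.3798

-1.3798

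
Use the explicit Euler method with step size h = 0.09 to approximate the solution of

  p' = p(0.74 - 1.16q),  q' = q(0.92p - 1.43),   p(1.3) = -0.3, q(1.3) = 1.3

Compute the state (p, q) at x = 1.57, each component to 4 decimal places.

Euler on (p,q): p_{n+1} = p_n + h·p', q_{n+1} = q_n + h·q'.
1.300000: (-0.300000, 1.300000); f=(0.230400, -2.217800) → (-0.279264, 1.100398)
1.390000: (-0.279264, 1.100398); f=(0.149814, -1.856287) → (-0.265781, 0.933332)
1.480000: (-0.265781, 0.933332); f=(0.091074, -1.562882) → (-0.257584, 0.792673)
(p(1.57), q(1.57)) ≈ (-0.2576, 0.7927)

-0.2576, 0.7927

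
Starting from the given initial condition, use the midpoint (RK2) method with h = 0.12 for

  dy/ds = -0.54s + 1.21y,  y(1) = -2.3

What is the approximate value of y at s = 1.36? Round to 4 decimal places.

-3.8332

Midpoint: k1 = f(s_n, y_n); k2 = f(s_n + h/2, y_n + (h/2)·k1); y_{n+1} = y_n + h·k2.
s=1.000000, y=-2.300000:
  k1 = f(1.000000, -2.300000) = -3.323000
  k2 = f(1.060000, -2.499380) = -3.596650
  y ← -2.300000 + 0.12·(-3.596650) = -2.731598
s=1.120000, y=-2.731598:
  k1 = f(1.120000, -2.731598) = -3.910034
  k2 = f(1.180000, -2.966200) = -4.226302
  y ← -2.731598 + 0.12·(-4.226302) = -3.238754
s=1.240000, y=-3.238754:
  k1 = f(1.240000, -3.238754) = -4.588493
  k2 = f(1.300000, -3.514064) = -4.954017
  y ← -3.238754 + 0.12·(-4.954017) = -3.833236
y(1.36) ≈ -3.8332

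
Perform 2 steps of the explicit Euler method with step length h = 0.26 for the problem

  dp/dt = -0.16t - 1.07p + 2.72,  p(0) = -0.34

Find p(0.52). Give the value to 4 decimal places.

1.0297

Euler: p_{n+1} = p_n + h·f(t_n, p_n).
t=0.000000, p=-0.340000: f=3.083800 → p ← -0.340000 + 0.26·3.083800 = 0.461788
t=0.260000, p=0.461788: f=2.184287 → p ← 0.461788 + 0.26·2.184287 = 1.029703
p(0.52) ≈ 1.0297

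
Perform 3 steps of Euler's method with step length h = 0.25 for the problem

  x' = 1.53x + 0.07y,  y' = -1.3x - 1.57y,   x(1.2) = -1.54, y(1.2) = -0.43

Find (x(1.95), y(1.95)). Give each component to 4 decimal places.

-4.0632, 1.4688

Euler on (x,y): x_{n+1} = x_n + h·x', y_{n+1} = y_n + h·y'.
1.200000: (-1.540000, -0.430000); f=(-2.386300, 2.677100) → (-2.136575, 0.239275)
1.450000: (-2.136575, 0.239275); f=(-3.252210, 2.401886) → (-2.949628, 0.839746)
1.700000: (-2.949628, 0.839746); f=(-4.454148, 2.516114) → (-4.063165, 1.468775)
(x(1.95), y(1.95)) ≈ (-4.0632, 1.4688)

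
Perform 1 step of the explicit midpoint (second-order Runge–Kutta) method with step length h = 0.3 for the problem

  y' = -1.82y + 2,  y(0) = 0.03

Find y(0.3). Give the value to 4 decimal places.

Midpoint: k1 = f(x_n, y_n); k2 = f(x_n + h/2, y_n + (h/2)·k1); y_{n+1} = y_n + h·k2.
x=0.000000, y=0.030000:
  k1 = f(0.000000, 0.030000) = 1.945400
  k2 = f(0.150000, 0.321810) = 1.414306
  y ← 0.030000 + 0.3·1.414306 = 0.454292
y(0.3) ≈ 0.4543

0.4543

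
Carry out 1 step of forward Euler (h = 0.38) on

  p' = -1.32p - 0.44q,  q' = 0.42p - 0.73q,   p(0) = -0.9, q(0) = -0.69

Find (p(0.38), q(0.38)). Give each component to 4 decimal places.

Euler on (p,q): p_{n+1} = p_n + h·p', q_{n+1} = q_n + h·q'.
0.000000: (-0.900000, -0.690000); f=(1.491600, 0.125700) → (-0.333192, -0.642234)
(p(0.38), q(0.38)) ≈ (-0.3332, -0.6422)

-0.3332, -0.6422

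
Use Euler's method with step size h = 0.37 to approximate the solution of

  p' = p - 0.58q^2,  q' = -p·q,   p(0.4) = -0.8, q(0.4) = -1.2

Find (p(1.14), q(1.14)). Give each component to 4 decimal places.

Euler on (p,q): p_{n+1} = p_n + h·p', q_{n+1} = q_n + h·q'.
0.400000: (-0.800000, -1.200000); f=(-1.635200, -0.960000) → (-1.405024, -1.555200)
0.770000: (-1.405024, -1.555200); f=(-2.807839, -2.185093) → (-2.443925, -2.363685)
(p(1.14), q(1.14)) ≈ (-2.4439, -2.3637)

-2.4439, -2.3637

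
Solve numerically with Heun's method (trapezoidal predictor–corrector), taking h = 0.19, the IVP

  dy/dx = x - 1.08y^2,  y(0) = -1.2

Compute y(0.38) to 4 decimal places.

-2.1739

Heun: k1 = f(x_n, y_n); k2 = f(x_n + h, y_n + h·k1); y_{n+1} = y_n + (h/2)·(k1 + k2).
x=0.000000, y=-1.200000:
  k1 = f(0.000000, -1.200000) = -1.555200
  k2 = f(0.190000, -1.495488) = -2.225403
  y ← -1.200000 + (0.19/2)·(-1.555200 + (-2.225403)) = -1.559157
x=0.190000, y=-1.559157:
  k1 = f(0.190000, -1.559157) = -2.435449
  k2 = f(0.380000, -2.021893) = -4.035094
  y ← -1.559157 + (0.19/2)·(-2.435449 + (-4.035094)) = -2.173859
y(0.38) ≈ -2.1739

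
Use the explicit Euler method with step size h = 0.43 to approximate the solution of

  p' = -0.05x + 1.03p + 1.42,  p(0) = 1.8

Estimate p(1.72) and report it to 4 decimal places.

Euler: p_{n+1} = p_n + h·f(x_n, p_n).
x=0.000000, p=1.800000: f=3.274000 → p ← 1.800000 + 0.43·3.274000 = 3.207820
x=0.430000, p=3.207820: f=4.702555 → p ← 3.207820 + 0.43·4.702555 = 5.229918
x=0.860000, p=5.229918: f=6.763816 → p ← 5.229918 + 0.43·6.763816 = 8.138359
x=1.290000, p=8.138359: f=9.738010 → p ← 8.138359 + 0.43·9.738010 = 12.325704
p(1.72) ≈ 12.3257

12.3257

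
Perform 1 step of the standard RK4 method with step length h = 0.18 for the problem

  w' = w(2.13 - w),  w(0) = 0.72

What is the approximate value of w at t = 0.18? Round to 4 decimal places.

RK4: k1 = f(t_n, w_n); k2 = f(t_n + h/2, w_n + (h/2)·k1); k3 = f(t_n + h/2, w_n + (h/2)·k2); k4 = f(t_n + h, w_n + h·k3); w_{n+1} = w_n + (h/6)·(k1 + 2k2 + 2k3 + k4).
t=0.000000, w=0.720000:
  k1 = f(0.000000, 0.720000) = 1.015200
  k2 = f(0.090000, 0.811368) = 1.069896
  k3 = f(0.090000, 0.816291) = 1.072369
  k4 = f(0.180000, 0.913026) = 1.111129
  w ← 0.720000 + (0.18/6)·(k1 + 2k2 + 2k3 + k4) = 0.912326
w(0.18) ≈ 0.9123

0.9123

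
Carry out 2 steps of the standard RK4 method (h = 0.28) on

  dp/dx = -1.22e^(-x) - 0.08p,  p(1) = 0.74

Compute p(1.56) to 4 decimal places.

RK4: k1 = f(x_n, p_n); k2 = f(x_n + h/2, p_n + (h/2)·k1); k3 = f(x_n + h/2, p_n + (h/2)·k2); k4 = f(x_n + h, p_n + h·k3); p_{n+1} = p_n + (h/6)·(k1 + 2k2 + 2k3 + k4).
x=1.000000, p=0.740000:
  k1 = f(1.000000, 0.740000) = -0.508013
  k2 = f(1.140000, 0.668878) = -0.443689
  k3 = f(1.140000, 0.677883) = -0.444410
  k4 = f(1.280000, 0.615565) = -0.388451
  p ← 0.740000 + (0.28/6)·(k1 + 2k2 + 2k3 + k4) = 0.615276
x=1.280000, p=0.615276:
  k1 = f(1.280000, 0.615276) = -0.388428
  k2 = f(1.420000, 0.560896) = -0.339763
  k3 = f(1.420000, 0.567709) = -0.340308
  k4 = f(1.560000, 0.519990) = -0.297965
  p ← 0.615276 + (0.28/6)·(k1 + 2k2 + 2k3 + k4) = 0.519771
p(1.56) ≈ 0.5198

0.5198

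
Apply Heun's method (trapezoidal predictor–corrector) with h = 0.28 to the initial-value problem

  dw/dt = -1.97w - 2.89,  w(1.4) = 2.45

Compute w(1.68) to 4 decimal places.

0.8853

Heun: k1 = f(t_n, w_n); k2 = f(t_n + h, w_n + h·k1); w_{n+1} = w_n + (h/2)·(k1 + k2).
t=1.400000, w=2.450000:
  k1 = f(1.400000, 2.450000) = -7.716500
  k2 = f(1.680000, 0.289380) = -3.460079
  w ← 2.450000 + (0.28/2)·(-7.716500 + (-3.460079)) = 0.885279
w(1.68) ≈ 0.8853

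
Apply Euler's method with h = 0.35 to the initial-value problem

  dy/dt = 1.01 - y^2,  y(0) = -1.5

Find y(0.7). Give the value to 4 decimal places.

Euler: y_{n+1} = y_n + h·f(t_n, y_n).
t=0.000000, y=-1.500000: f=-1.240000 → y ← -1.500000 + 0.35·(-1.240000) = -1.934000
t=0.350000, y=-1.934000: f=-2.730356 → y ← -1.934000 + 0.35·(-2.730356) = -2.889625
y(0.7) ≈ -2.8896

-2.8896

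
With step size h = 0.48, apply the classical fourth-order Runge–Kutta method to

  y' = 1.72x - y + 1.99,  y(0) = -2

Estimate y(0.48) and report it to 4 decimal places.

-0.3095

RK4: k1 = f(x_n, y_n); k2 = f(x_n + h/2, y_n + (h/2)·k1); k3 = f(x_n + h/2, y_n + (h/2)·k2); k4 = f(x_n + h, y_n + h·k3); y_{n+1} = y_n + (h/6)·(k1 + 2k2 + 2k3 + k4).
x=0.000000, y=-2.000000:
  k1 = f(0.000000, -2.000000) = 3.990000
  k2 = f(0.240000, -1.042400) = 3.445200
  k3 = f(0.240000, -1.173152) = 3.575952
  k4 = f(0.480000, -0.283543) = 3.099143
  y ← -2.000000 + (0.48/6)·(k1 + 2k2 + 2k3 + k4) = -0.309484
y(0.48) ≈ -0.3095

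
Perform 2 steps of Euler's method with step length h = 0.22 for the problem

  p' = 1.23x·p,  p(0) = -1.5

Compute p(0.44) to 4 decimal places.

Euler: p_{n+1} = p_n + h·f(x_n, p_n).
x=0.000000, p=-1.500000: f=0.000000 → p ← -1.500000 + 0.22·0.000000 = -1.500000
x=0.220000, p=-1.500000: f=-0.405900 → p ← -1.500000 + 0.22·(-0.405900) = -1.589298
p(0.44) ≈ -1.5893

-1.5893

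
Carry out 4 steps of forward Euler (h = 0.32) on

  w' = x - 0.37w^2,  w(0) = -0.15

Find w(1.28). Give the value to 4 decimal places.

0.4559

Euler: w_{n+1} = w_n + h·f(x_n, w_n).
x=0.000000, w=-0.150000: f=-0.008325 → w ← -0.150000 + 0.32·(-0.008325) = -0.152664
x=0.320000, w=-0.152664: f=0.311377 → w ← -0.152664 + 0.32·0.311377 = -0.053023
x=0.640000, w=-0.053023: f=0.638960 → w ← -0.053023 + 0.32·0.638960 = 0.151444
x=0.960000, w=0.151444: f=0.951514 → w ← 0.151444 + 0.32·0.951514 = 0.455928
w(1.28) ≈ 0.4559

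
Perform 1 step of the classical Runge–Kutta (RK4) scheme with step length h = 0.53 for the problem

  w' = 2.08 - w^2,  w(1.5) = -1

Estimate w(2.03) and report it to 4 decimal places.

-0.1367

RK4: k1 = f(t_n, w_n); k2 = f(t_n + h/2, w_n + (h/2)·k1); k3 = f(t_n + h/2, w_n + (h/2)·k2); k4 = f(t_n + h, w_n + h·k3); w_{n+1} = w_n + (h/6)·(k1 + 2k2 + 2k3 + k4).
t=1.500000, w=-1.000000:
  k1 = f(1.500000, -1.000000) = 1.080000
  k2 = f(1.765000, -0.713800) = 1.570490
  k3 = f(1.765000, -0.583820) = 1.739154
  k4 = f(2.030000, -0.078248) = 2.073877
  w ← -1.000000 + (0.53/6)·(k1 + 2k2 + 2k3 + k4) = -0.136704
w(2.03) ≈ -0.1367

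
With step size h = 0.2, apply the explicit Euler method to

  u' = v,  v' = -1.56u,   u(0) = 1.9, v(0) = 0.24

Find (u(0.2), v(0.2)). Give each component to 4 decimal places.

Euler on (u,v): u_{n+1} = u_n + h·u', v_{n+1} = v_n + h·v'.
0.000000: (1.900000, 0.240000); f=(0.240000, -2.964000) → (1.948000, -0.352800)
(u(0.2), v(0.2)) ≈ (1.9480, -0.3528)

1.9480, -0.3528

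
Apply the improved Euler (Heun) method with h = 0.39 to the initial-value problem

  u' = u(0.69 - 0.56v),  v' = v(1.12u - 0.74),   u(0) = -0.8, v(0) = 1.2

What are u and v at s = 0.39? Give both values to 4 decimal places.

-0.8730, 0.6781

Heun on (u,v): k1 = f(s_n, state_n); k2 = f(s_n + h, state_n + h·k1); state_{n+1} = state_n + (h/2)·(k1 + k2).
0.000000: (-0.800000, 1.200000)
  k1 = (-0.014400, -1.963200)
  predictor → (-0.805616, 0.434352)
  k2 = (-0.359919, -0.713332)
  → (-0.872992, 0.678076)
(u(0.39), v(0.39)) ≈ (-0.8730, 0.6781)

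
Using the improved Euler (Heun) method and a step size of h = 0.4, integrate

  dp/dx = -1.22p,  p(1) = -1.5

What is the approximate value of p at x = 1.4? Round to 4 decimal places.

Heun: k1 = f(x_n, p_n); k2 = f(x_n + h, p_n + h·k1); p_{n+1} = p_n + (h/2)·(k1 + k2).
x=1.000000, p=-1.500000:
  k1 = f(1.000000, -1.500000) = 1.830000
  k2 = f(1.400000, -0.768000) = 0.936960
  p ← -1.500000 + (0.4/2)·(1.830000 + 0.936960) = -0.946608
p(1.4) ≈ -0.9466

-0.9466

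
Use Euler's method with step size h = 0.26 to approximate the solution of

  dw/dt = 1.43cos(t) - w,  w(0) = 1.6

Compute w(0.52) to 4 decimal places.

Euler: w_{n+1} = w_n + h·f(t_n, w_n).
t=0.000000, w=1.600000: f=-0.170000 → w ← 1.600000 + 0.26·(-0.170000) = 1.555800
t=0.260000, w=1.555800: f=-0.173862 → w ← 1.555800 + 0.26·(-0.173862) = 1.510596
w(0.52) ≈ 1.5106

1.5106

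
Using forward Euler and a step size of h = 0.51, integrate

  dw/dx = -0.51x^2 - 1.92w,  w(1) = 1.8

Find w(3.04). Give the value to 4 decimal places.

Euler: w_{n+1} = w_n + h·f(x_n, w_n).
x=1.000000, w=1.800000: f=-3.966000 → w ← 1.800000 + 0.51·(-3.966000) = -0.222660
x=1.510000, w=-0.222660: f=-0.735344 → w ← -0.222660 + 0.51·(-0.735344) = -0.597685
x=2.020000, w=-0.597685: f=-0.933448 → w ← -0.597685 + 0.51·(-0.933448) = -1.073744
x=2.530000, w=-1.073744: f=-1.202871 → w ← -1.073744 + 0.51·(-1.202871) = -1.687208
w(3.04) ≈ -1.6872

-1.6872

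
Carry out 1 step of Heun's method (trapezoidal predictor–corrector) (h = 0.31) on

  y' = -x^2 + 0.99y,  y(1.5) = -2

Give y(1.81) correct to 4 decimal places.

-3.6716

Heun: k1 = f(x_n, y_n); k2 = f(x_n + h, y_n + h·k1); y_{n+1} = y_n + (h/2)·(k1 + k2).
x=1.500000, y=-2.000000:
  k1 = f(1.500000, -2.000000) = -4.230000
  k2 = f(1.810000, -3.311300) = -6.554287
  y ← -2.000000 + (0.31/2)·(-4.230000 + (-6.554287)) = -3.671564
y(1.81) ≈ -3.6716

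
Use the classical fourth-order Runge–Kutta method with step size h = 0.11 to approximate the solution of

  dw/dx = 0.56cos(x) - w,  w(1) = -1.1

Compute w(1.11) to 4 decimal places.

RK4: k1 = f(x_n, w_n); k2 = f(x_n + h/2, w_n + (h/2)·k1); k3 = f(x_n + h/2, w_n + (h/2)·k2); k4 = f(x_n + h, w_n + h·k3); w_{n+1} = w_n + (h/6)·(k1 + 2k2 + 2k3 + k4).
x=1.000000, w=-1.100000:
  k1 = f(1.000000, -1.100000) = 1.402569
  k2 = f(1.055000, -1.022859) = 1.299066
  k3 = f(1.055000, -1.028551) = 1.304759
  k4 = f(1.110000, -0.956477) = 1.205487
  w ← -1.100000 + (0.11/6)·(k1 + 2k2 + 2k3 + k4) = -0.956712
w(1.11) ≈ -0.9567

-0.9567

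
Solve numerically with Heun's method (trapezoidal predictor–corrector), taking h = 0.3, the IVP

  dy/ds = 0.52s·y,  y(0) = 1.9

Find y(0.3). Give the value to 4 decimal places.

1.9445

Heun: k1 = f(s_n, y_n); k2 = f(s_n + h, y_n + h·k1); y_{n+1} = y_n + (h/2)·(k1 + k2).
s=0.000000, y=1.900000:
  k1 = f(0.000000, 1.900000) = 0.000000
  k2 = f(0.300000, 1.900000) = 0.296400
  y ← 1.900000 + (0.3/2)·(0.000000 + 0.296400) = 1.944460
y(0.3) ≈ 1.9445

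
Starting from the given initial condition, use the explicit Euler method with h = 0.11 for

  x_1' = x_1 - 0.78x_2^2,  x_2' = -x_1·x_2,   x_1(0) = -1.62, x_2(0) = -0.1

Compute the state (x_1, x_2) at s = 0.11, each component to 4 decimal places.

Euler on (x_1,x_2): x_1_{n+1} = x_1_n + h·x_1', x_2_{n+1} = x_2_n + h·x_2'.
0.000000: (-1.620000, -0.100000); f=(-1.627800, -0.162000) → (-1.799058, -0.117820)
(x_1(0.11), x_2(0.11)) ≈ (-1.7991, -0.1178)

-1.7991, -0.1178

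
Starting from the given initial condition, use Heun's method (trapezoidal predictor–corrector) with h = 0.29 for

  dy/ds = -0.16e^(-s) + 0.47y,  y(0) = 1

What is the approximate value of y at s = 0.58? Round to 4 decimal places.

1.2296

Heun: k1 = f(s_n, y_n); k2 = f(s_n + h, y_n + h·k1); y_{n+1} = y_n + (h/2)·(k1 + k2).
s=0.000000, y=1.000000:
  k1 = f(0.000000, 1.000000) = 0.310000
  k2 = f(0.290000, 1.089900) = 0.392531
  y ← 1.000000 + (0.29/2)·(0.310000 + 0.392531) = 1.101867
s=0.290000, y=1.101867:
  k1 = f(0.290000, 1.101867) = 0.398155
  k2 = f(0.580000, 1.217332) = 0.482562
  y ← 1.101867 + (0.29/2)·(0.398155 + 0.482562) = 1.229571
y(0.58) ≈ 1.2296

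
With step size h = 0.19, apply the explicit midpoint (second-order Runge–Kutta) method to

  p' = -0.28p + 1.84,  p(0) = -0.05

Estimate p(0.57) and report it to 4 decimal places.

Midpoint: k1 = f(x_n, p_n); k2 = f(x_n + h/2, p_n + (h/2)·k1); p_{n+1} = p_n + h·k2.
x=0.000000, p=-0.050000:
  k1 = f(0.000000, -0.050000) = 1.854000
  k2 = f(0.095000, 0.126130) = 1.804684
  p ← -0.050000 + 0.19·1.804684 = 0.292890
x=0.190000, p=0.292890:
  k1 = f(0.190000, 0.292890) = 1.757991
  k2 = f(0.285000, 0.459899) = 1.711228
  p ← 0.292890 + 0.19·1.711228 = 0.618023
x=0.380000, p=0.618023:
  k1 = f(0.380000, 0.618023) = 1.666953
  k2 = f(0.475000, 0.776384) = 1.622613
  p ← 0.618023 + 0.19·1.622613 = 0.926320
p(0.57) ≈ 0.9263

0.9263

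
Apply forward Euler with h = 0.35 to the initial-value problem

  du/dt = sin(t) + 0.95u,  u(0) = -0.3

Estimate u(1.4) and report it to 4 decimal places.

Euler: u_{n+1} = u_n + h·f(t_n, u_n).
t=0.000000, u=-0.300000: f=-0.285000 → u ← -0.300000 + 0.35·(-0.285000) = -0.399750
t=0.350000, u=-0.399750: f=-0.036865 → u ← -0.399750 + 0.35·(-0.036865) = -0.412653
t=0.700000, u=-0.412653: f=0.252198 → u ← -0.412653 + 0.35·0.252198 = -0.324383
t=1.050000, u=-0.324383: f=0.559259 → u ← -0.324383 + 0.35·0.559259 = -0.128643
u(1.4) ≈ -0.1286

-0.1286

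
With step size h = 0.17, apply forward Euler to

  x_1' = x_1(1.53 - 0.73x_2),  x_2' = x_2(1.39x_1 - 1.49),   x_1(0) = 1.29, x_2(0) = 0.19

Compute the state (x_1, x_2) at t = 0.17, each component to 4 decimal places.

Euler on (x_1,x_2): x_1_{n+1} = x_1_n + h·x_1', x_2_{n+1} = x_2_n + h·x_2'.
0.000000: (1.290000, 0.190000); f=(1.794777, 0.057589) → (1.595112, 0.199790)
(x_1(0.17), x_2(0.17)) ≈ (1.5951, 0.1998)

1.5951, 0.1998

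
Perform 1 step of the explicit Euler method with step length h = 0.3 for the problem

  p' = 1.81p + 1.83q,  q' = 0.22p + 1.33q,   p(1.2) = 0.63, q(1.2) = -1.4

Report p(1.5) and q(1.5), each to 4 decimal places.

Euler on (p,q): p_{n+1} = p_n + h·p', q_{n+1} = q_n + h·q'.
1.200000: (0.630000, -1.400000); f=(-1.421700, -1.723400) → (0.203490, -1.917020)
(p(1.5), q(1.5)) ≈ (0.2035, -1.9170)

0.2035, -1.9170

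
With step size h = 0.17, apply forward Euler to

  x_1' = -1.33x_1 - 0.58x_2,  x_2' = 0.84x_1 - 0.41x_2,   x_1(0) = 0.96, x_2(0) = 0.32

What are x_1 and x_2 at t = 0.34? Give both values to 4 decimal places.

Euler on (x_1,x_2): x_1_{n+1} = x_1_n + h·x_1', x_2_{n+1} = x_2_n + h·x_2'.
0.000000: (0.960000, 0.320000); f=(-1.462400, 0.675200) → (0.711392, 0.434784)
0.170000: (0.711392, 0.434784); f=(-1.198326, 0.419308) → (0.507677, 0.506066)
(x_1(0.34), x_2(0.34)) ≈ (0.5077, 0.5061)

0.5077, 0.5061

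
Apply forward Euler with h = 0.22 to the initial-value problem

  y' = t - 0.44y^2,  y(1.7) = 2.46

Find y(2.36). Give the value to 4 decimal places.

2.1915

Euler: y_{n+1} = y_n + h·f(t_n, y_n).
t=1.700000, y=2.460000: f=-0.962704 → y ← 2.460000 + 0.22·(-0.962704) = 2.248205
t=1.920000, y=2.248205: f=-0.303948 → y ← 2.248205 + 0.22·(-0.303948) = 2.181337
t=2.140000, y=2.181337: f=0.046379 → y ← 2.181337 + 0.22·0.046379 = 2.191540
y(2.36) ≈ 2.1915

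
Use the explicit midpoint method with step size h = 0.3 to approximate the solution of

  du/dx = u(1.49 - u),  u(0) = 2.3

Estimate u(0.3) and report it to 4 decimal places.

Midpoint: k1 = f(x_n, u_n); k2 = f(x_n + h/2, u_n + (h/2)·k1); u_{n+1} = u_n + h·k2.
x=0.000000, u=2.300000:
  k1 = f(0.000000, 2.300000) = -1.863000
  k2 = f(0.150000, 2.020550) = -1.072003
  u ← 2.300000 + 0.3·(-1.072003) = 1.978399
u(0.3) ≈ 1.9784

1.9784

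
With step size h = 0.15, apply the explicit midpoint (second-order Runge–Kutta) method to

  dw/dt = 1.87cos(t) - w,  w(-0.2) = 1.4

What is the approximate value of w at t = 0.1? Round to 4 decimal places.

1.5198

Midpoint: k1 = f(t_n, w_n); k2 = f(t_n + h/2, w_n + (h/2)·k1); w_{n+1} = w_n + h·k2.
t=-0.200000, w=1.400000:
  k1 = f(-0.200000, 1.400000) = 0.432725
  k2 = f(-0.125000, 1.432454) = 0.422955
  w ← 1.400000 + 0.15·0.422955 = 1.463443
t=-0.050000, w=1.463443:
  k1 = f(-0.050000, 1.463443) = 0.404220
  k2 = f(0.025000, 1.493760) = 0.375656
  w ← 1.463443 + 0.15·0.375656 = 1.519792
w(0.1) ≈ 1.5198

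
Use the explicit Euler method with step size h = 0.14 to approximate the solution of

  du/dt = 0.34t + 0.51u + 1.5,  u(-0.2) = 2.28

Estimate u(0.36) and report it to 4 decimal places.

Euler: u_{n+1} = u_n + h·f(t_n, u_n).
t=-0.200000, u=2.280000: f=2.594800 → u ← 2.280000 + 0.14·2.594800 = 2.643272
t=-0.060000, u=2.643272: f=2.827669 → u ← 2.643272 + 0.14·2.827669 = 3.039146
t=0.080000, u=3.039146: f=3.077164 → u ← 3.039146 + 0.14·3.077164 = 3.469949
t=0.220000, u=3.469949: f=3.344474 → u ← 3.469949 + 0.14·3.344474 = 3.938175
u(0.36) ≈ 3.9382

3.9382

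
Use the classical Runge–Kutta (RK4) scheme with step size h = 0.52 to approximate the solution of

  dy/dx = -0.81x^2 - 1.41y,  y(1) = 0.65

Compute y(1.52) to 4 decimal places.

-0.1919

RK4: k1 = f(x_n, y_n); k2 = f(x_n + h/2, y_n + (h/2)·k1); k3 = f(x_n + h/2, y_n + (h/2)·k2); k4 = f(x_n + h, y_n + h·k3); y_{n+1} = y_n + (h/6)·(k1 + 2k2 + 2k3 + k4).
x=1.000000, y=0.650000:
  k1 = f(1.000000, 0.650000) = -1.726500
  k2 = f(1.260000, 0.201110) = -1.569521
  k3 = f(1.260000, 0.241925) = -1.627070
  k4 = f(1.520000, -0.196076) = -1.594957
  y ← 0.650000 + (0.52/6)·(k1 + 2k2 + 2k3 + k4) = -0.191935
y(1.52) ≈ -0.1919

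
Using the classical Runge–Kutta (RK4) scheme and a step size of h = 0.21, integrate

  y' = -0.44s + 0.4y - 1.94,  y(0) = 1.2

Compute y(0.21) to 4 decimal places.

RK4: k1 = f(s_n, y_n); k2 = f(s_n + h/2, y_n + (h/2)·k1); k3 = f(s_n + h/2, y_n + (h/2)·k2); k4 = f(s_n + h, y_n + h·k3); y_{n+1} = y_n + (h/6)·(k1 + 2k2 + 2k3 + k4).
s=0.000000, y=1.200000:
  k1 = f(0.000000, 1.200000) = -1.460000
  k2 = f(0.105000, 1.046700) = -1.567520
  k3 = f(0.105000, 1.035410) = -1.572036
  k4 = f(0.210000, 0.869872) = -1.684451
  y ← 1.200000 + (0.21/6)·(k1 + 2k2 + 2k3 + k4) = 0.870175
y(0.21) ≈ 0.8702

0.8702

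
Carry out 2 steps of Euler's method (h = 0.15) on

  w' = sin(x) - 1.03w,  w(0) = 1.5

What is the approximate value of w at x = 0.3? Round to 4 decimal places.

Euler: w_{n+1} = w_n + h·f(x_n, w_n).
x=0.000000, w=1.500000: f=-1.545000 → w ← 1.500000 + 0.15·(-1.545000) = 1.268250
x=0.150000, w=1.268250: f=-1.156859 → w ← 1.268250 + 0.15·(-1.156859) = 1.094721
w(0.3) ≈ 1.0947

1.0947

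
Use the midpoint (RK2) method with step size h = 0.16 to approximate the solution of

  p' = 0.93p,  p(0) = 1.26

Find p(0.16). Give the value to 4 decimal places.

1.4614

Midpoint: k1 = f(t_n, p_n); k2 = f(t_n + h/2, p_n + (h/2)·k1); p_{n+1} = p_n + h·k2.
t=0.000000, p=1.260000:
  k1 = f(0.000000, 1.260000) = 1.171800
  k2 = f(0.080000, 1.353744) = 1.258982
  p ← 1.260000 + 0.16·1.258982 = 1.461437
p(0.16) ≈ 1.4614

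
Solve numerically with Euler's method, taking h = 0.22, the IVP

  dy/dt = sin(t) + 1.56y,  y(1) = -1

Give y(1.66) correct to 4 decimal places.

Euler: y_{n+1} = y_n + h·f(t_n, y_n).
t=1.000000, y=-1.000000: f=-0.718529 → y ← -1.000000 + 0.22·(-0.718529) = -1.158076
t=1.220000, y=-1.158076: f=-0.867500 → y ← -1.158076 + 0.22·(-0.867500) = -1.348926
t=1.440000, y=-1.348926: f=-1.112867 → y ← -1.348926 + 0.22·(-1.112867) = -1.593757
y(1.66) ≈ -1.5938

-1.5938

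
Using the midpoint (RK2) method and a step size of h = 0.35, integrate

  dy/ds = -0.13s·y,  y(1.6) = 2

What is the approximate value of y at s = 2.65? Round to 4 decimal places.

1.4953

Midpoint: k1 = f(s_n, y_n); k2 = f(s_n + h/2, y_n + (h/2)·k1); y_{n+1} = y_n + h·k2.
s=1.600000, y=2.000000:
  k1 = f(1.600000, 2.000000) = -0.416000
  k2 = f(1.775000, 1.927200) = -0.444701
  y ← 2.000000 + 0.35·(-0.444701) = 1.844355
s=1.950000, y=1.844355:
  k1 = f(1.950000, 1.844355) = -0.467544
  k2 = f(2.125000, 1.762534) = -0.486900
  y ← 1.844355 + 0.35·(-0.486900) = 1.673939
s=2.300000, y=1.673939:
  k1 = f(2.300000, 1.673939) = -0.500508
  k2 = f(2.475000, 1.586351) = -0.510408
  y ← 1.673939 + 0.35·(-0.510408) = 1.495297
y(2.65) ≈ 1.4953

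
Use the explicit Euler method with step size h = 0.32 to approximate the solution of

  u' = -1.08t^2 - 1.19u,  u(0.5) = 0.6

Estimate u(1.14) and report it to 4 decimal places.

Euler: u_{n+1} = u_n + h·f(t_n, u_n).
t=0.500000, u=0.600000: f=-0.984000 → u ← 0.600000 + 0.32·(-0.984000) = 0.285120
t=0.820000, u=0.285120: f=-1.065485 → u ← 0.285120 + 0.32·(-1.065485) = -0.055835
u(1.14) ≈ -0.0558

-0.0558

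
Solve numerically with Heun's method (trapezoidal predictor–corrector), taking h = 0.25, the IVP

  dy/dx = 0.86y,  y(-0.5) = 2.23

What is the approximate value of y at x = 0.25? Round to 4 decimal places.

Heun: k1 = f(x_n, y_n); k2 = f(x_n + h, y_n + h·k1); y_{n+1} = y_n + (h/2)·(k1 + k2).
x=-0.500000, y=2.230000:
  k1 = f(-0.500000, 2.230000) = 1.917800
  k2 = f(-0.250000, 2.709450) = 2.330127
  y ← 2.230000 + (0.25/2)·(1.917800 + 2.330127) = 2.760991
x=-0.250000, y=2.760991:
  k1 = f(-0.250000, 2.760991) = 2.374452
  k2 = f(0.000000, 3.354604) = 2.884959
  y ← 2.760991 + (0.25/2)·(2.374452 + 2.884959) = 3.418417
x=0.000000, y=3.418417:
  k1 = f(0.000000, 3.418417) = 2.939839
  k2 = f(0.250000, 4.153377) = 3.571904
  y ← 3.418417 + (0.25/2)·(2.939839 + 3.571904) = 4.232385
y(0.25) ≈ 4.2324

4.2324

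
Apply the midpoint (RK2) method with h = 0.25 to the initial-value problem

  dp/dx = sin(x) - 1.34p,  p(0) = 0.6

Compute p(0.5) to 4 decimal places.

0.4157

Midpoint: k1 = f(x_n, p_n); k2 = f(x_n + h/2, p_n + (h/2)·k1); p_{n+1} = p_n + h·k2.
x=0.000000, p=0.600000:
  k1 = f(0.000000, 0.600000) = -0.804000
  k2 = f(0.125000, 0.499500) = -0.544655
  p ← 0.600000 + 0.25·(-0.544655) = 0.463836
x=0.250000, p=0.463836:
  k1 = f(0.250000, 0.463836) = -0.374137
  k2 = f(0.375000, 0.417069) = -0.192600
  p ← 0.463836 + 0.25·(-0.192600) = 0.415686
p(0.5) ≈ 0.4157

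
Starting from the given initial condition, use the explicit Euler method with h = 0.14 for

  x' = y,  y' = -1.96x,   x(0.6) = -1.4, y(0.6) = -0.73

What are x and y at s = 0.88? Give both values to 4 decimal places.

-1.5506, 0.0664

Euler on (x,y): x_{n+1} = x_n + h·x', y_{n+1} = y_n + h·y'.
0.600000: (-1.400000, -0.730000); f=(-0.730000, 2.744000) → (-1.502200, -0.345840)
0.740000: (-1.502200, -0.345840); f=(-0.345840, 2.944312) → (-1.550618, 0.066364)
(x(0.88), y(0.88)) ≈ (-1.5506, 0.0664)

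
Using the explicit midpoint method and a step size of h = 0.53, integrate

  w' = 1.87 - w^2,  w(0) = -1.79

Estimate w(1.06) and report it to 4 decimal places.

-18.3358

Midpoint: k1 = f(s_n, w_n); k2 = f(s_n + h/2, w_n + (h/2)·k1); w_{n+1} = w_n + h·k2.
s=0.000000, w=-1.790000:
  k1 = f(0.000000, -1.790000) = -1.334100
  k2 = f(0.265000, -2.143537) = -2.724749
  w ← -1.790000 + 0.53·(-2.724749) = -3.234117
s=0.530000, w=-3.234117:
  k1 = f(0.530000, -3.234117) = -8.589512
  k2 = f(0.795000, -5.510337) = -28.493818
  w ← -3.234117 + 0.53·(-28.493818) = -18.335841
w(1.06) ≈ -18.3358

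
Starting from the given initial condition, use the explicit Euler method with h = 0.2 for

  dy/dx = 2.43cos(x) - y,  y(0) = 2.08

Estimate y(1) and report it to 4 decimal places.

2.0705

Euler: y_{n+1} = y_n + h·f(x_n, y_n).
x=0.000000, y=2.080000: f=0.350000 → y ← 2.080000 + 0.2·0.350000 = 2.150000
x=0.200000, y=2.150000: f=0.231562 → y ← 2.150000 + 0.2·0.231562 = 2.196312
x=0.400000, y=2.196312: f=0.041866 → y ← 2.196312 + 0.2·0.041866 = 2.204686
x=0.600000, y=2.204686: f=-0.199120 → y ← 2.204686 + 0.2·(-0.199120) = 2.164862
x=0.800000, y=2.164862: f=-0.471864 → y ← 2.164862 + 0.2·(-0.471864) = 2.070489
y(1) ≈ 2.0705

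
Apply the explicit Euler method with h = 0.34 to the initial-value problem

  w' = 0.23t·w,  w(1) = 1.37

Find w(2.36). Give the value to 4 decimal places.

2.1380

Euler: w_{n+1} = w_n + h·f(t_n, w_n).
t=1.000000, w=1.370000: f=0.315100 → w ← 1.370000 + 0.34·0.315100 = 1.477134
t=1.340000, w=1.477134: f=0.455253 → w ← 1.477134 + 0.34·0.455253 = 1.631920
t=1.680000, w=1.631920: f=0.630574 → w ← 1.631920 + 0.34·0.630574 = 1.846315
t=2.020000, w=1.846315: f=0.857798 → w ← 1.846315 + 0.34·0.857798 = 2.137966
w(2.36) ≈ 2.1380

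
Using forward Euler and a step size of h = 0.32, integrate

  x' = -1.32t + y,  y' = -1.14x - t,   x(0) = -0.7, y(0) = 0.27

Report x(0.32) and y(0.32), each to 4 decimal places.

Euler on (x,y): x_{n+1} = x_n + h·x', y_{n+1} = y_n + h·y'.
0.000000: (-0.700000, 0.270000); f=(0.270000, 0.798000) → (-0.613600, 0.525360)
(x(0.32), y(0.32)) ≈ (-0.6136, 0.5254)

-0.6136, 0.5254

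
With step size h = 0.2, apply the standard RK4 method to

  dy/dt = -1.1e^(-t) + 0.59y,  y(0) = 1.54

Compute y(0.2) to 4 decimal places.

1.5208

RK4: k1 = f(t_n, y_n); k2 = f(t_n + h/2, y_n + (h/2)·k1); k3 = f(t_n + h/2, y_n + (h/2)·k2); k4 = f(t_n + h, y_n + h·k3); y_{n+1} = y_n + (h/6)·(k1 + 2k2 + 2k3 + k4).
t=0.000000, y=1.540000:
  k1 = f(0.000000, 1.540000) = -0.191400
  k2 = f(0.100000, 1.520860) = -0.098014
  k3 = f(0.100000, 1.530199) = -0.092504
  k4 = f(0.200000, 1.521499) = -0.002919
  y ← 1.540000 + (0.2/6)·(k1 + 2k2 + 2k3 + k4) = 1.520822
y(0.2) ≈ 1.5208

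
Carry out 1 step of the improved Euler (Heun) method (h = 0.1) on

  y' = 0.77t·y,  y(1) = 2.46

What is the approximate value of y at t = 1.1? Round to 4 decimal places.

Heun: k1 = f(t_n, y_n); k2 = f(t_n + h, y_n + h·k1); y_{n+1} = y_n + (h/2)·(k1 + k2).
t=1.000000, y=2.460000:
  k1 = f(1.000000, 2.460000) = 1.894200
  k2 = f(1.100000, 2.649420) = 2.244059
  y ← 2.460000 + (0.1/2)·(1.894200 + 2.244059) = 2.666913
y(1.1) ≈ 2.6669

2.6669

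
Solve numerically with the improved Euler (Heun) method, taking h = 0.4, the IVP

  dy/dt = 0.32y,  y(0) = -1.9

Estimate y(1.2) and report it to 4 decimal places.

-2.7868

Heun: k1 = f(t_n, y_n); k2 = f(t_n + h, y_n + h·k1); y_{n+1} = y_n + (h/2)·(k1 + k2).
t=0.000000, y=-1.900000:
  k1 = f(0.000000, -1.900000) = -0.608000
  k2 = f(0.400000, -2.143200) = -0.685824
  y ← -1.900000 + (0.4/2)·(-0.608000 + (-0.685824)) = -2.158765
t=0.400000, y=-2.158765:
  k1 = f(0.400000, -2.158765) = -0.690805
  k2 = f(0.800000, -2.435087) = -0.779228
  y ← -2.158765 + (0.4/2)·(-0.690805 + (-0.779228)) = -2.452771
t=0.800000, y=-2.452771:
  k1 = f(0.800000, -2.452771) = -0.784887
  k2 = f(1.200000, -2.766726) = -0.885352
  y ← -2.452771 + (0.4/2)·(-0.784887 + (-0.885352)) = -2.786819
y(1.2) ≈ -2.7868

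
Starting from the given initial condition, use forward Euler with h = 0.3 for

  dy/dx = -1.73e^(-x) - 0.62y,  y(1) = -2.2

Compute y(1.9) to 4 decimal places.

-1.5330

Euler: y_{n+1} = y_n + h·f(x_n, y_n).
x=1.000000, y=-2.200000: f=0.727569 → y ← -2.200000 + 0.3·0.727569 = -1.981729
x=1.300000, y=-1.981729: f=0.757192 → y ← -1.981729 + 0.3·0.757192 = -1.754572
x=1.600000, y=-1.754572: f=0.738554 → y ← -1.754572 + 0.3·0.738554 = -1.533006
y(1.9) ≈ -1.5330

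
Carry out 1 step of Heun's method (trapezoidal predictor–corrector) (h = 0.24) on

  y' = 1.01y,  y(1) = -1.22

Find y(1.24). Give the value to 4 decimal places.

Heun: k1 = f(t_n, y_n); k2 = f(t_n + h, y_n + h·k1); y_{n+1} = y_n + (h/2)·(k1 + k2).
t=1.000000, y=-1.220000:
  k1 = f(1.000000, -1.220000) = -1.232200
  k2 = f(1.240000, -1.515728) = -1.530885
  y ← -1.220000 + (0.24/2)·(-1.232200 + (-1.530885)) = -1.551570
y(1.24) ≈ -1.5516

-1.5516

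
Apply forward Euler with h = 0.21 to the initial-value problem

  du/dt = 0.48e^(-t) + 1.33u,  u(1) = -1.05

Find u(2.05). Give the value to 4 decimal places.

-3.3545

Euler: u_{n+1} = u_n + h·f(t_n, u_n).
t=1.000000, u=-1.050000: f=-1.219918 → u ← -1.050000 + 0.21·(-1.219918) = -1.306183
t=1.210000, u=-1.306183: f=-1.594088 → u ← -1.306183 + 0.21·(-1.594088) = -1.640941
t=1.420000, u=-1.640941: f=-2.066429 → u ← -1.640941 + 0.21·(-2.066429) = -2.074891
t=1.630000, u=-2.074891: f=-2.665559 → u ← -2.074891 + 0.21·(-2.665559) = -2.634659
t=1.840000, u=-2.634659: f=-3.427864 → u ← -2.634659 + 0.21·(-3.427864) = -3.354510
u(2.05) ≈ -3.3545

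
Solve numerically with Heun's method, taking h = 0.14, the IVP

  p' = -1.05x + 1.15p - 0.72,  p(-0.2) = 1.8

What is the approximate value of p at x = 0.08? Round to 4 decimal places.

Heun: k1 = f(x_n, p_n); k2 = f(x_n + h, p_n + h·k1); p_{n+1} = p_n + (h/2)·(k1 + k2).
x=-0.200000, p=1.800000:
  k1 = f(-0.200000, 1.800000) = 1.560000
  k2 = f(-0.060000, 2.018400) = 1.664160
  p ← 1.800000 + (0.14/2)·(1.560000 + 1.664160) = 2.025691
x=-0.060000, p=2.025691:
  k1 = f(-0.060000, 2.025691) = 1.672545
  k2 = f(0.080000, 2.259847) = 1.794825
  p ← 2.025691 + (0.14/2)·(1.672545 + 1.794825) = 2.268407
p(0.08) ≈ 2.2684

2.2684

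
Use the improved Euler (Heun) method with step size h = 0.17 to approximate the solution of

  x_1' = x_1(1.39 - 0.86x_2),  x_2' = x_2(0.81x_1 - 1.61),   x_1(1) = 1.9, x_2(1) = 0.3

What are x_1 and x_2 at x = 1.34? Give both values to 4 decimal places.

2.7827, 0.3269

Heun on (x_1,x_2): k1 = f(x_n, state_n); k2 = f(x_n + h, state_n + h·k1); state_{n+1} = state_n + (h/2)·(k1 + k2).
1.000000: (1.900000, 0.300000)
  k1 = (2.150800, -0.021300)
  predictor → (2.265636, 0.296379)
  k2 = (2.571755, 0.066734)
  → (2.301417, 0.303862)
1.170000: (2.301417, 0.303862)
  k1 = (2.597561, 0.077226)
  predictor → (2.743003, 0.316990)
  k2 = (3.064999, 0.193945)
  → (2.782735, 0.326911)
(x_1(1.34), x_2(1.34)) ≈ (2.7827, 0.3269)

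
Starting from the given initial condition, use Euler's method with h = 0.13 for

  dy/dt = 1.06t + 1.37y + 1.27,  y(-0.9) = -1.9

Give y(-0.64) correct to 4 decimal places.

Euler: y_{n+1} = y_n + h·f(t_n, y_n).
t=-0.900000, y=-1.900000: f=-2.287000 → y ← -1.900000 + 0.13·(-2.287000) = -2.197310
t=-0.770000, y=-2.197310: f=-2.556515 → y ← -2.197310 + 0.13·(-2.556515) = -2.529657
y(-0.64) ≈ -2.5297

-2.5297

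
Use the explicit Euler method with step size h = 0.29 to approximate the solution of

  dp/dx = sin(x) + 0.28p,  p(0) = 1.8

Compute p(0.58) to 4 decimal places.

Euler: p_{n+1} = p_n + h·f(x_n, p_n).
x=0.000000, p=1.800000: f=0.504000 → p ← 1.800000 + 0.29·0.504000 = 1.946160
x=0.290000, p=1.946160: f=0.830877 → p ← 1.946160 + 0.29·0.830877 = 2.187114
p(0.58) ≈ 2.1871

2.1871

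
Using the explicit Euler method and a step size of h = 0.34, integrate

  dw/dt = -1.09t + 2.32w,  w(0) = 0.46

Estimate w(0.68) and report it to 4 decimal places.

1.3459

Euler: w_{n+1} = w_n + h·f(t_n, w_n).
t=0.000000, w=0.460000: f=1.067200 → w ← 0.460000 + 0.34·1.067200 = 0.822848
t=0.340000, w=0.822848: f=1.538407 → w ← 0.822848 + 0.34·1.538407 = 1.345907
w(0.68) ≈ 1.3459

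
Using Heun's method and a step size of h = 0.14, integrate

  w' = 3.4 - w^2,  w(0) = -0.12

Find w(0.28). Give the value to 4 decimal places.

0.7684

Heun: k1 = f(t_n, w_n); k2 = f(t_n + h, w_n + h·k1); w_{n+1} = w_n + (h/2)·(k1 + k2).
t=0.000000, w=-0.120000:
  k1 = f(0.000000, -0.120000) = 3.385600
  k2 = f(0.140000, 0.353984) = 3.274695
  w ← -0.120000 + (0.14/2)·(3.385600 + 3.274695) = 0.346221
t=0.140000, w=0.346221:
  k1 = f(0.140000, 0.346221) = 3.280131
  k2 = f(0.280000, 0.805439) = 2.751268
  w ← 0.346221 + (0.14/2)·(3.280131 + 2.751268) = 0.768419
w(0.28) ≈ 0.7684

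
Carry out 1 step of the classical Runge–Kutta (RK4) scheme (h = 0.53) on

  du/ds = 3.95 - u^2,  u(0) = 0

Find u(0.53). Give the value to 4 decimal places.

RK4: k1 = f(s_n, u_n); k2 = f(s_n + h/2, u_n + (h/2)·k1); k3 = f(s_n + h/2, u_n + (h/2)·k2); k4 = f(s_n + h, u_n + h·k3); u_{n+1} = u_n + (h/6)·(k1 + 2k2 + 2k3 + k4).
s=0.000000, u=0.000000:
  k1 = f(0.000000, 0.000000) = 3.950000
  k2 = f(0.265000, 1.046750) = 2.854314
  k3 = f(0.265000, 0.756393) = 3.377869
  k4 = f(0.530000, 1.790271) = 0.744931
  u ← 0.000000 + (0.53/6)·(k1 + 2k2 + 2k3 + k4) = 1.515738
u(0.53) ≈ 1.5157

1.5157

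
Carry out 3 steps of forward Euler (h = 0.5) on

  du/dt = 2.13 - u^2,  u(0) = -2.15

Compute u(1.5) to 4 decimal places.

-39.8264

Euler: u_{n+1} = u_n + h·f(t_n, u_n).
t=0.000000, u=-2.150000: f=-2.492500 → u ← -2.150000 + 0.5·(-2.492500) = -3.396250
t=0.500000, u=-3.396250: f=-9.404514 → u ← -3.396250 + 0.5·(-9.404514) = -8.098507
t=1.000000, u=-8.098507: f=-63.455816 → u ← -8.098507 + 0.5·(-63.455816) = -39.826415
u(1.5) ≈ -39.8264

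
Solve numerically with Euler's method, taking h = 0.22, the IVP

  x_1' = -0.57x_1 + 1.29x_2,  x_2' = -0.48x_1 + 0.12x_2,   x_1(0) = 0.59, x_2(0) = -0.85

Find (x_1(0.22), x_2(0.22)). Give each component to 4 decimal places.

0.2748, -0.9347

Euler on (x_1,x_2): x_1_{n+1} = x_1_n + h·x_1', x_2_{n+1} = x_2_n + h·x_2'.
0.000000: (0.590000, -0.850000); f=(-1.432800, -0.385200) → (0.274784, -0.934744)
(x_1(0.22), x_2(0.22)) ≈ (0.2748, -0.9347)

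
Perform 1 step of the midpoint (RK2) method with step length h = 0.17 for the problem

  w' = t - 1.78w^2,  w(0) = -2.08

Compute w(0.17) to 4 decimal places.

-4.3284

Midpoint: k1 = f(t_n, w_n); k2 = f(t_n + h/2, w_n + (h/2)·k1); w_{n+1} = w_n + h·k2.
t=0.000000, w=-2.080000:
  k1 = f(0.000000, -2.080000) = -7.700992
  k2 = f(0.085000, -2.734584) = -13.225753
  w ← -2.080000 + 0.17·(-13.225753) = -4.328378
w(0.17) ≈ -4.3284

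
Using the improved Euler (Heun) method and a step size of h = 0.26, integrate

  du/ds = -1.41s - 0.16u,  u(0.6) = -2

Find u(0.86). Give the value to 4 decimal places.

-2.1816

Heun: k1 = f(s_n, u_n); k2 = f(s_n + h, u_n + h·k1); u_{n+1} = u_n + (h/2)·(k1 + k2).
s=0.600000, u=-2.000000:
  k1 = f(0.600000, -2.000000) = -0.526000
  k2 = f(0.860000, -2.136760) = -0.870718
  u ← -2.000000 + (0.26/2)·(-0.526000 + (-0.870718)) = -2.181573
u(0.86) ≈ -2.1816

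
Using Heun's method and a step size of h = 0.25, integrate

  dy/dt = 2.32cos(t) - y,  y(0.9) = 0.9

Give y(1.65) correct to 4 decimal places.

0.7059

Heun: k1 = f(t_n, y_n); k2 = f(t_n + h, y_n + h·k1); y_{n+1} = y_n + (h/2)·(k1 + k2).
t=0.900000, y=0.900000:
  k1 = f(0.900000, 0.900000) = 0.542135
  k2 = f(1.150000, 1.035534) = -0.087843
  y ← 0.900000 + (0.25/2)·(0.542135 + (-0.087843)) = 0.956787
t=1.150000, y=0.956787:
  k1 = f(1.150000, 0.956787) = -0.009096
  k2 = f(1.400000, 0.954513) = -0.560189
  y ← 0.956787 + (0.25/2)·(-0.009096 + (-0.560189)) = 0.885626
t=1.400000, y=0.885626:
  k1 = f(1.400000, 0.885626) = -0.491302
  k2 = f(1.650000, 0.762800) = -0.946361
  y ← 0.885626 + (0.25/2)·(-0.491302 + (-0.946361)) = 0.705918
y(1.65) ≈ 0.7059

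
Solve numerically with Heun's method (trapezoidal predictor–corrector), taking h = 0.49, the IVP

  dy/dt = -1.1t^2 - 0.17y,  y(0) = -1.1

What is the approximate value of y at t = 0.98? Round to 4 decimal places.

Heun: k1 = f(t_n, y_n); k2 = f(t_n + h, y_n + h·k1); y_{n+1} = y_n + (h/2)·(k1 + k2).
t=0.000000, y=-1.100000:
  k1 = f(0.000000, -1.100000) = 0.187000
  k2 = f(0.490000, -1.008370) = -0.092687
  y ← -1.100000 + (0.49/2)·(0.187000 + (-0.092687)) = -1.076893
t=0.490000, y=-1.076893:
  k1 = f(0.490000, -1.076893) = -0.081038
  k2 = f(0.980000, -1.116602) = -0.866618
  y ← -1.076893 + (0.49/2)·(-0.081038 + (-0.866618)) = -1.309069
y(0.98) ≈ -1.3091

-1.3091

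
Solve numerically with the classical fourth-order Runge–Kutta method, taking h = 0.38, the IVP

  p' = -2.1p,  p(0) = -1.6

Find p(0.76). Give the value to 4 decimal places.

RK4: k1 = f(s_n, p_n); k2 = f(s_n + h/2, p_n + (h/2)·k1); k3 = f(s_n + h/2, p_n + (h/2)·k2); k4 = f(s_n + h, p_n + h·k3); p_{n+1} = p_n + (h/6)·(k1 + 2k2 + 2k3 + k4).
s=0.000000, p=-1.600000:
  k1 = f(0.000000, -1.600000) = 3.360000
  k2 = f(0.190000, -0.961600) = 2.019360
  k3 = f(0.190000, -1.216322) = 2.554275
  k4 = f(0.380000, -0.629375) = 1.321688
  p ← -1.600000 + (0.38/6)·(k1 + 2k2 + 2k3 + k4) = -0.724166
s=0.380000, p=-0.724166:
  k1 = f(0.380000, -0.724166) = 1.520748
  k2 = f(0.570000, -0.435224) = 0.913970
  k3 = f(0.570000, -0.550512) = 1.156074
  k4 = f(0.760000, -0.284858) = 0.598201
  p ← -0.724166 + (0.38/6)·(k1 + 2k2 + 2k3 + k4) = -0.327760
p(0.76) ≈ -0.3278

-0.3278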